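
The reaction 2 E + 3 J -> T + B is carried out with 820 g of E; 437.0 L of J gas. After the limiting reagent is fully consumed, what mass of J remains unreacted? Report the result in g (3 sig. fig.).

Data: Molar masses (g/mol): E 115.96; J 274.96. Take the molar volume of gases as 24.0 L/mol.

2090 g

n(E) = 820.0 / 115.96 = 7.071 mol
n(J) = 437.0 / 24.0 = 18.21 mol
n/ν → E: 3.536, J: 6.070; E is limiting.
J consumed = (3/2) × 7.071 = 10.61 mol
J remaining = 18.21 − 10.61 = 7.600 mol
mass = 7.600 × 274.96 = 2090 g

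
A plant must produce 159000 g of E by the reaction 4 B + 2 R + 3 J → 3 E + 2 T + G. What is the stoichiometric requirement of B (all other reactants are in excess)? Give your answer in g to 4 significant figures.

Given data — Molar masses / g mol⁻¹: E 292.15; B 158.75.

115200 g

n(E) = 159000 / 292.15 = 544.2 mol
n(B) = (4/3) × 544.2 = 725.6 mol
mass = 725.6 × 158.75 = 115200 g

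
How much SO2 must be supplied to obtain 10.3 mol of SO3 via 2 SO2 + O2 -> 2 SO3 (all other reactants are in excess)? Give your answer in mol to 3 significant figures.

n(SO3) = 10.30 mol
n(SO2) = (2/2) × 10.30 = 10.30 mol

10.3 mol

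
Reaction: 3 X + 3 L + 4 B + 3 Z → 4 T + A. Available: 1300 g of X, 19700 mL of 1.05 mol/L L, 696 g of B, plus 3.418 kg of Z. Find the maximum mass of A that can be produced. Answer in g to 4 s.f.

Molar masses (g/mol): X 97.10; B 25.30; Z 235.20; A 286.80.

n(X) = 1300 / 97.10 = 13.39 mol
n(L) = 1.05 × 19700/1000 = 20.69 mol
n(B) = 696.0 / 25.30 = 27.51 mol
n(Z) = 3.418×1000 / 235.20 = 14.53 mol
n/ν → X: 4.463, L: 6.897, B: 6.878, Z: 4.843; X is limiting.
n(A) = (1/3) × 13.39 = 4.463 mol
mass = 4.463 × 286.80 = 1280 g

1280 g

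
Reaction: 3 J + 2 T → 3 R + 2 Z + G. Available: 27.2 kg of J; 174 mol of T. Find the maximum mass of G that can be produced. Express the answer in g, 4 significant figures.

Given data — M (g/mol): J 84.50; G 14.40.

1253 g

n(J) = 27.20×1000 / 84.50 = 321.9 mol
n(T) = 174.0 mol
n/ν → J: 107.3, T: 87.00; T is limiting.
n(G) = (1/2) × 174.0 = 87.00 mol
mass = 87.00 × 14.40 = 1253 g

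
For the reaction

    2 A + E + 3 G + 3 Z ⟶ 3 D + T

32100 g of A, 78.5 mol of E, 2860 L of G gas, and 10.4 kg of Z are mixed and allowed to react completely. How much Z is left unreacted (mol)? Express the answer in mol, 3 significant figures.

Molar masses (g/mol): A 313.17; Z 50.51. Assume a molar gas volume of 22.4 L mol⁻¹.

n(A) = 32100 / 313.17 = 102.5 mol
n(E) = 78.50 mol
n(G) = 2860 / 22.4 = 127.7 mol
n(Z) = 10.40×1000 / 50.51 = 205.9 mol
n/ν → A: 51.25, E: 78.50, G: 42.57, Z: 68.63; G is limiting.
Z consumed = (3/3) × 127.7 = 127.7 mol
Z remaining = 205.9 − 127.7 = 78.20 mol

78.2 mol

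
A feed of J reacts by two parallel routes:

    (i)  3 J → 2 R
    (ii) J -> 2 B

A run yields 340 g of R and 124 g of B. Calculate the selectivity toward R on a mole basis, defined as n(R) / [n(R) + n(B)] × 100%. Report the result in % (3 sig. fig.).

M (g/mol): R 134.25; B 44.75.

n(R) = 340 / 134.25 = 2.533 mol
n(B) = 124 / 44.75 = 2.771 mol
selectivity = 2.533/(2.533+2.771) × 100 = 47.76 %

47.8 %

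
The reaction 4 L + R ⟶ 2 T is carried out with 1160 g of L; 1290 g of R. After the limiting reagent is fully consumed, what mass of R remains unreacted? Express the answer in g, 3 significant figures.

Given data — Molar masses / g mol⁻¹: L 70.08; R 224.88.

359 g

n(L) = 1160 / 70.08 = 16.55 mol
n(R) = 1290 / 224.88 = 5.736 mol
n/ν for L = 16.55/4 = 4.138
n/ν for R = 5.736/1 = 5.736
Smallest n/ν is L → limiting reagent.
R consumed = (1/4) × 16.55 = 4.138 mol
R remaining = 5.736 − 4.138 = 1.598 mol
mass = 1.598 × 224.88 = 359.4 g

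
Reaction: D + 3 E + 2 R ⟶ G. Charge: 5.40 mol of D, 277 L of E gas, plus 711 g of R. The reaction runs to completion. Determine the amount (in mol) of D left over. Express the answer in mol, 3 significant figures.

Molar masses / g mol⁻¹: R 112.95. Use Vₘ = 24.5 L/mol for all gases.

2.25 mol

n(D) = 5.400 mol
n(E) = 277.0 / 24.5 = 11.31 mol
n(R) = 711.0 / 112.95 = 6.295 mol
n/ν for D = 5.400/1 = 5.400
n/ν for E = 11.31/3 = 3.770
n/ν for R = 6.295/2 = 3.148
Smallest n/ν is R → limiting reagent.
D consumed = (1/2) × 6.295 = 3.148 mol
D remaining = 5.400 − 3.148 = 2.252 mol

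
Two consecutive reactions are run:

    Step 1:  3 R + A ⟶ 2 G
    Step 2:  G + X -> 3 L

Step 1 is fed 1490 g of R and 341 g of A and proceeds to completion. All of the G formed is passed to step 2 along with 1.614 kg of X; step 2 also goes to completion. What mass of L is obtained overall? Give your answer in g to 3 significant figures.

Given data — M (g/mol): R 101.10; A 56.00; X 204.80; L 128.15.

Step 1:
n(R) = 1490 / 101.10 = 14.74 mol
n(A) = 341.0 / 56.00 = 6.089 mol
n/ν for R = 14.74/3 = 4.913
n/ν for A = 6.089/1 = 6.089
Smallest n/ν is R → limiting reagent.
n(G) produced = (2/3) × 14.74 = 9.827 mol
Step 2:
n(G) available = 9.827 mol
n(X) = 1.614×1000 / 204.80 = 7.881 mol
n/ν for G = 9.827/1 = 9.827
n/ν for X = 7.881/1 = 7.881
Smallest n/ν is X → limiting reagent.
n(L) = (3/1) × 7.881 = 23.64 mol
mass = 23.64 × 128.15 = 3029 g

3030 g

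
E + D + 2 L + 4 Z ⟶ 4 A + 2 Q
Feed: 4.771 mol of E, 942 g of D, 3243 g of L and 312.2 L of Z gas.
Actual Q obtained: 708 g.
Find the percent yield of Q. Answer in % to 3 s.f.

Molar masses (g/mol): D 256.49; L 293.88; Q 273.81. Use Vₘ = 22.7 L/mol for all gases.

n(E) = 4.771 mol
n(D) = 942.0 / 256.49 = 3.673 mol
n(L) = 3243 / 293.88 = 11.04 mol
n(Z) = 312.2 / 22.7 = 13.75 mol
n/ν for E = 4.771/1 = 4.771
n/ν for D = 3.673/1 = 3.673
n/ν for L = 11.04/2 = 5.520
n/ν for Z = 13.75/4 = 3.438
Smallest n/ν is Z → limiting reagent.
theoretical n(Q) = (2/4) × 13.75 = 6.875 mol → 1882 g
% yield = 708 / 1882 × 100 = 37.62 %

37.6 %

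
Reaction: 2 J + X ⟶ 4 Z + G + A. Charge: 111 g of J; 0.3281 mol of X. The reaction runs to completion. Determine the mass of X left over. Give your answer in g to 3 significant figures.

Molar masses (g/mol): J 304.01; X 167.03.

24.3 g

n(J) = 111.0 / 304.01 = 0.3651 mol
n(X) = 0.3281 mol
n/ν for J = 0.3651/2 = 0.1826
n/ν for X = 0.3281/1 = 0.3281
Smallest n/ν is J → limiting reagent.
X consumed = (1/2) × 0.3651 = 0.1826 mol
X remaining = 0.3281 − 0.1826 = 0.1455 mol
mass = 0.1455 × 167.03 = 24.30 g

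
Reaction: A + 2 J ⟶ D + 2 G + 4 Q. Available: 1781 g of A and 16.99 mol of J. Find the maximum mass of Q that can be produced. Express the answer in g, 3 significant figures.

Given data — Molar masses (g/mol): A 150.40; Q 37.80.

n(A) = 1781 / 150.40 = 11.84 mol
n(J) = 16.99 mol
n/ν → A: 11.84, J: 8.495; J is limiting.
n(Q) = (4/2) × 16.99 = 33.98 mol
mass = 33.98 × 37.80 = 1284 g

1280 g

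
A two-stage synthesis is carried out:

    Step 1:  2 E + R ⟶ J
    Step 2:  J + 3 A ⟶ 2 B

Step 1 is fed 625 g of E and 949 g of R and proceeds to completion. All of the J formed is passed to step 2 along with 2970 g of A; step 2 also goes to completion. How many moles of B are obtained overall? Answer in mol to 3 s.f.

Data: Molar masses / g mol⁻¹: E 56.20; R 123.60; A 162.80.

Step 1:
n(E) = 625.0 / 56.20 = 11.12 mol
n(R) = 949.0 / 123.60 = 7.678 mol
n/ν for E = 11.12/2 = 5.560
n/ν for R = 7.678/1 = 7.678
Smallest n/ν is E → limiting reagent.
n(J) produced = (1/2) × 11.12 = 5.560 mol
Step 2:
n(J) available = 5.560 mol
n(A) = 2970 / 162.80 = 18.24 mol
n/ν for J = 5.560/1 = 5.560
n/ν for A = 18.24/3 = 6.080
Smallest n/ν is J → limiting reagent.
n(B) = (2/1) × 5.560 = 11.12 mol

11.1 mol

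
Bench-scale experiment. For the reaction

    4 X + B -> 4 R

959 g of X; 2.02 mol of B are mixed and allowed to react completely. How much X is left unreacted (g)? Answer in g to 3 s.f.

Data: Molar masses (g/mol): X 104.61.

n(X) = 959.0 / 104.61 = 9.167 mol
n(B) = 2.020 mol
n/ν → X: 2.292, B: 2.020; B is limiting.
X consumed = (4/1) × 2.020 = 8.080 mol
X remaining = 9.167 − 8.080 = 1.087 mol
mass = 1.087 × 104.61 = 113.7 g

114 g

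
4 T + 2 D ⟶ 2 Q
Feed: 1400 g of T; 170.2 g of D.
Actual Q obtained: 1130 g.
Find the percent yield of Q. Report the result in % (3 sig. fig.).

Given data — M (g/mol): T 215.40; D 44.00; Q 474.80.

n(T) = 1400 / 215.40 = 6.500 mol
n(D) = 170.2 / 44.00 = 3.868 mol
n/ν for T = 6.500/4 = 1.625
n/ν for D = 3.868/2 = 1.934
Smallest n/ν is T → limiting reagent.
theoretical n(Q) = (2/4) × 6.500 = 3.250 mol → 1543 g
% yield = 1130 / 1543 × 100 = 73.23 %

73.2 %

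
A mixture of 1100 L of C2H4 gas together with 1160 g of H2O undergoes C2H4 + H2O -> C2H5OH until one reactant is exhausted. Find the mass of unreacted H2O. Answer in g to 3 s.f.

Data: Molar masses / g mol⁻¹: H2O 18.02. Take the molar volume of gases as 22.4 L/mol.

275 g

n(C2H4) = 1100 / 22.4 = 49.11 mol
n(H2O) = 1160 / 18.02 = 64.37 mol
n/ν → C2H4: 49.11, H2O: 64.37; C2H4 is limiting.
H2O consumed = (1/1) × 49.11 = 49.11 mol
H2O remaining = 64.37 − 49.11 = 15.26 mol
mass = 15.26 × 18.02 = 275.0 g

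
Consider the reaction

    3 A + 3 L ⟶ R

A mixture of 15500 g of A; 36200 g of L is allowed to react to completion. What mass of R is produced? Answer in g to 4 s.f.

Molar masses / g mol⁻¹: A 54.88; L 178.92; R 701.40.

47300 g

n(A) = 15500 / 54.88 = 282.4 mol
n(L) = 36200 / 178.92 = 202.3 mol
n/ν → A: 94.13, L: 67.43; L is limiting.
n(R) = (1/3) × 202.3 = 67.43 mol
mass = 67.43 × 701.40 = 47300 g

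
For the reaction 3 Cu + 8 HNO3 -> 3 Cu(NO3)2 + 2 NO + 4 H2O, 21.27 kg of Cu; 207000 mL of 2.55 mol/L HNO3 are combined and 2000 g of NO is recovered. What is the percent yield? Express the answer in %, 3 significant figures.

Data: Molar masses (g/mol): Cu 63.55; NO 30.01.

n(Cu) = 21.27×1000 / 63.55 = 334.7 mol
n(HNO3) = 2.55 × 207000/1000 = 527.9 mol
n/ν for Cu = 334.7/3 = 111.6
n/ν for HNO3 = 527.9/8 = 65.99
Smallest n/ν is HNO3 → limiting reagent.
theoretical n(NO) = (2/8) × 527.9 = 132.0 mol → 3961 g
% yield = 2000 / 3961 × 100 = 50.49 %

50.5 %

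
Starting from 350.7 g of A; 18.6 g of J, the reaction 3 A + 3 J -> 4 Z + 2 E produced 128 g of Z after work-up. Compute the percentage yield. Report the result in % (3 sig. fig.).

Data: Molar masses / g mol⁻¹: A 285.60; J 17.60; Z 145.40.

62.5 %

n(A) = 350.7 / 285.60 = 1.228 mol
n(J) = 18.60 / 17.60 = 1.057 mol
n/ν for A = 1.228/3 = 0.4093
n/ν for J = 1.057/3 = 0.3523
Smallest n/ν is J → limiting reagent.
theoretical n(Z) = (4/3) × 1.057 = 1.409 mol → 204.9 g
% yield = 128 / 204.9 × 100 = 62.47 %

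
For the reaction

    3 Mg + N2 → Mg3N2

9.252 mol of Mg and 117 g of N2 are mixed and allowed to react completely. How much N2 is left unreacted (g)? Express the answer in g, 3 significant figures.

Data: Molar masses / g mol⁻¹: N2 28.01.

n(Mg) = 9.252 mol
n(N2) = 117.0 / 28.01 = 4.177 mol
n/ν for Mg = 9.252/3 = 3.084
n/ν for N2 = 4.177/1 = 4.177
Smallest n/ν is Mg → limiting reagent.
N2 consumed = (1/3) × 9.252 = 3.084 mol
N2 remaining = 4.177 − 3.084 = 1.093 mol
mass = 1.093 × 28.01 = 30.61 g

30.6 g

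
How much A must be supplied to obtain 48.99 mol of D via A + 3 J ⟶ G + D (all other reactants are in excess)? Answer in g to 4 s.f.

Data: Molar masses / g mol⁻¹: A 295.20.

n(D) = 48.99 mol
n(A) = (1/1) × 48.99 = 48.99 mol
mass = 48.99 × 295.20 = 14460 g

14460 g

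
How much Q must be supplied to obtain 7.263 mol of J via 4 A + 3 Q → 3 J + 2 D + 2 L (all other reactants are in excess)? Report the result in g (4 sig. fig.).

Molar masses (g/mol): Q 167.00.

n(J) = 7.263 mol
n(Q) = (3/3) × 7.263 = 7.263 mol
mass = 7.263 × 167.00 = 1213 g

1213 g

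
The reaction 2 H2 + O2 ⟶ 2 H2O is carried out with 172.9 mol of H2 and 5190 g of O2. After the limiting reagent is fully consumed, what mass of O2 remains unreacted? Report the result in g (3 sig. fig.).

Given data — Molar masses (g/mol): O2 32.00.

n(H2) = 172.9 mol
n(O2) = 5190 / 32.00 = 162.2 mol
n/ν for H2 = 172.9/2 = 86.45
n/ν for O2 = 162.2/1 = 162.2
Smallest n/ν is H2 → limiting reagent.
O2 consumed = (1/2) × 172.9 = 86.45 mol
O2 remaining = 162.2 − 86.45 = 75.75 mol
mass = 75.75 × 32.00 = 2424 g

2420 g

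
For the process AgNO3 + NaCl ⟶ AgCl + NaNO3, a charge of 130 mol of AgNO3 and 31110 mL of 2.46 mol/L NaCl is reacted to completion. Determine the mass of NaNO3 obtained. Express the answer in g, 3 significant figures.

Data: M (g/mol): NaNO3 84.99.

6500 g

n(AgNO3) = 130.0 mol
n(NaCl) = 2.46 × 31110/1000 = 76.53 mol
n/ν → AgNO3: 130.0, NaCl: 76.53; NaCl is limiting.
n(NaNO3) = (1/1) × 76.53 = 76.53 mol
mass = 76.53 × 84.99 = 6504 g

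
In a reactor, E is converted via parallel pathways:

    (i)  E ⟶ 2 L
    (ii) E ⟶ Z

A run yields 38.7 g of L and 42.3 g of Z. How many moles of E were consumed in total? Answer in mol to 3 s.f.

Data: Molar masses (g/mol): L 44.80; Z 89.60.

n(L) = 38.7 / 44.80 = 0.8638 mol
n(Z) = 42.3 / 89.60 = 0.4721 mol
n(E) via (i) = (1/2)×0.8638 = 0.4319 mol
n(E) via (ii) = (1/1)×0.4721 = 0.4721 mol
total n(E) = 0.4319 + 0.4721 = 0.9040 mol

0.904 mol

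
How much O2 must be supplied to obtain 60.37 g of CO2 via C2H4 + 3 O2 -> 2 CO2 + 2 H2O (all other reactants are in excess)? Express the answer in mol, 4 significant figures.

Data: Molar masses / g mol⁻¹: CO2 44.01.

2.058 mol

n(CO2) = 60.37 / 44.01 = 1.372 mol
n(O2) = (3/2) × 1.372 = 2.058 mol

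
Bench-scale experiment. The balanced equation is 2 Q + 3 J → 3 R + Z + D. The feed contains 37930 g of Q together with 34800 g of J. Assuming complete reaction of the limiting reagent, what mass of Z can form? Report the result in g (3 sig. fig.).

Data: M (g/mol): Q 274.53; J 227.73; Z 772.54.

39400 g

n(Q) = 37930 / 274.53 = 138.2 mol
n(J) = 34800 / 227.73 = 152.8 mol
n/ν for Q = 138.2/2 = 69.10
n/ν for J = 152.8/3 = 50.93
Smallest n/ν is J → limiting reagent.
n(Z) = (1/3) × 152.8 = 50.93 mol
mass = 50.93 × 772.54 = 39350 g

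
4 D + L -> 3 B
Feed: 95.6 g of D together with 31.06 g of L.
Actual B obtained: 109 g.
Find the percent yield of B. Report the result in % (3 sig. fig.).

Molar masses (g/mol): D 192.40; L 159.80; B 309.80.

n(D) = 95.60 / 192.40 = 0.4969 mol
n(L) = 31.06 / 159.80 = 0.1944 mol
n/ν for D = 0.4969/4 = 0.1242
n/ν for L = 0.1944/1 = 0.1944
Smallest n/ν is D → limiting reagent.
theoretical n(B) = (3/4) × 0.4969 = 0.3727 mol → 115.5 g
% yield = 109 / 115.5 × 100 = 94.37 %

94.4 %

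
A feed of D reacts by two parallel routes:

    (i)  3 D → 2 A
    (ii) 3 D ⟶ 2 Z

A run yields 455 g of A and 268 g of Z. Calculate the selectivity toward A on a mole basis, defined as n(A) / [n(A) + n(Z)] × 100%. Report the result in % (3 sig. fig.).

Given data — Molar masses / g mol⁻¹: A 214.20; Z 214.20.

62.9 %

n(A) = 455 / 214.20 = 2.124 mol
n(Z) = 268 / 214.20 = 1.251 mol
selectivity = 2.124/(2.124+1.251) × 100 = 62.93 %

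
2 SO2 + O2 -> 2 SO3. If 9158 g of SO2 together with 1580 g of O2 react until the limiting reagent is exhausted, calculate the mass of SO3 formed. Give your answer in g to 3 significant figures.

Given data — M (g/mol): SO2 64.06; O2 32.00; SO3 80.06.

7910 g

n(SO2) = 9158 / 64.06 = 143.0 mol
n(O2) = 1580 / 32.00 = 49.38 mol
n/ν for SO2 = 143.0/2 = 71.50
n/ν for O2 = 49.38/1 = 49.38
Smallest n/ν is O2 → limiting reagent.
n(SO3) = (2/1) × 49.38 = 98.76 mol
mass = 98.76 × 80.06 = 7907 g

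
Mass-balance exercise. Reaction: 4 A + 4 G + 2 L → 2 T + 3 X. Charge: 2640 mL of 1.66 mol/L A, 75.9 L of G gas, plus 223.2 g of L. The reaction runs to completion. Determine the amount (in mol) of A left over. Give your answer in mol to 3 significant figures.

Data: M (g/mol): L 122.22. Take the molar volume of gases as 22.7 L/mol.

1.04 mol

n(A) = 1.66 × 2640/1000 = 4.382 mol
n(G) = 75.90 / 22.7 = 3.344 mol
n(L) = 223.2 / 122.22 = 1.826 mol
n/ν for A = 4.382/4 = 1.096
n/ν for G = 3.344/4 = 0.8360
n/ν for L = 1.826/2 = 0.9130
Smallest n/ν is G → limiting reagent.
A consumed = (4/4) × 3.344 = 3.344 mol
A remaining = 4.382 − 3.344 = 1.038 mol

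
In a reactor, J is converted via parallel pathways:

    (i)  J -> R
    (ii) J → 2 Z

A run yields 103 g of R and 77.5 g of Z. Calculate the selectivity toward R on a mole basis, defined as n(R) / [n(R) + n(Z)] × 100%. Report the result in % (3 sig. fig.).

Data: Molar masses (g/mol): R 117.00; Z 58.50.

39.9 %

n(R) = 103 / 117.00 = 0.8803 mol
n(Z) = 77.5 / 58.50 = 1.325 mol
selectivity = 0.8803/(0.8803+1.325) × 100 = 39.92 %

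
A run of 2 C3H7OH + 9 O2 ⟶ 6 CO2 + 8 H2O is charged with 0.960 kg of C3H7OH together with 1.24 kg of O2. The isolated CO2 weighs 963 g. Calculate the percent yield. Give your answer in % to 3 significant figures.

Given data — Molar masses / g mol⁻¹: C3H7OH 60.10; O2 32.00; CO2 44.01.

n(C3H7OH) = 0.9600×1000 / 60.10 = 15.97 mol
n(O2) = 1.240×1000 / 32.00 = 38.75 mol
n/ν → C3H7OH: 7.985, O2: 4.306; O2 is limiting.
theoretical n(CO2) = (6/9) × 38.75 = 25.83 mol → 1137 g
% yield = 963 / 1137 × 100 = 84.70 %

84.7 %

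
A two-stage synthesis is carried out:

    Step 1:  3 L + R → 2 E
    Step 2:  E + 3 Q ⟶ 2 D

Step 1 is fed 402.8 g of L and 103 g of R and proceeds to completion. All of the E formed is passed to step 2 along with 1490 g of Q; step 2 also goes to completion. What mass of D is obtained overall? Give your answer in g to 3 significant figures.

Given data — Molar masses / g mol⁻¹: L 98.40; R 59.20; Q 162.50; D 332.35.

1810 g

Step 1:
n(L) = 402.8 / 98.40 = 4.093 mol
n(R) = 103.0 / 59.20 = 1.740 mol
n/ν for L = 4.093/3 = 1.364
n/ν for R = 1.740/1 = 1.740
Smallest n/ν is L → limiting reagent.
n(E) produced = (2/3) × 4.093 = 2.729 mol
Step 2:
n(E) available = 2.729 mol
n(Q) = 1490 / 162.50 = 9.169 mol
n/ν for E = 2.729/1 = 2.729
n/ν for Q = 9.169/3 = 3.056
Smallest n/ν is E → limiting reagent.
n(D) = (2/1) × 2.729 = 5.458 mol
mass = 5.458 × 332.35 = 1814 g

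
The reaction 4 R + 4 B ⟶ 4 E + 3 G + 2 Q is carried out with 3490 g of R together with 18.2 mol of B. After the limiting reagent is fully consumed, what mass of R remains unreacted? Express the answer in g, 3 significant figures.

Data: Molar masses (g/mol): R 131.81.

1090 g

n(R) = 3490 / 131.81 = 26.48 mol
n(B) = 18.20 mol
n/ν → R: 6.620, B: 4.550; B is limiting.
R consumed = (4/4) × 18.20 = 18.20 mol
R remaining = 26.48 − 18.20 = 8.280 mol
mass = 8.280 × 131.81 = 1091 g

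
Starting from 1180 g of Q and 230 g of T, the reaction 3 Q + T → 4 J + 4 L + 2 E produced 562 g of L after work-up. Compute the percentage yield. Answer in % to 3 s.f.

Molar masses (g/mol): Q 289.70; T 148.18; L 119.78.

86.4 %

n(Q) = 1180 / 289.70 = 4.073 mol
n(T) = 230.0 / 148.18 = 1.552 mol
n/ν for Q = 4.073/3 = 1.358
n/ν for T = 1.552/1 = 1.552
Smallest n/ν is Q → limiting reagent.
theoretical n(L) = (4/3) × 4.073 = 5.431 mol → 650.5 g
% yield = 562 / 650.5 × 100 = 86.40 %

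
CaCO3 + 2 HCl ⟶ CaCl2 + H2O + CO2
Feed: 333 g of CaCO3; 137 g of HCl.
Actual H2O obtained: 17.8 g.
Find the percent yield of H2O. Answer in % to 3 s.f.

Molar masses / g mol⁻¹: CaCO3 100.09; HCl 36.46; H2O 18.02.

n(CaCO3) = 333.0 / 100.09 = 3.327 mol
n(HCl) = 137.0 / 36.46 = 3.758 mol
n/ν for CaCO3 = 3.327/1 = 3.327
n/ν for HCl = 3.758/2 = 1.879
Smallest n/ν is HCl → limiting reagent.
theoretical n(H2O) = (1/2) × 3.758 = 1.879 mol → 33.86 g
% yield = 17.8 / 33.86 × 100 = 52.57 %

52.6 %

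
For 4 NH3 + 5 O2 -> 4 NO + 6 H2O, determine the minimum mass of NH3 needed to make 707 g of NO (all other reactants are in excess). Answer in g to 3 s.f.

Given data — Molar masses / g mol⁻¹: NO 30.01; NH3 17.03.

n(NO) = 707 / 30.01 = 23.56 mol
n(NH3) = (4/4) × 23.56 = 23.56 mol
mass = 23.56 × 17.03 = 401.2 g

401 g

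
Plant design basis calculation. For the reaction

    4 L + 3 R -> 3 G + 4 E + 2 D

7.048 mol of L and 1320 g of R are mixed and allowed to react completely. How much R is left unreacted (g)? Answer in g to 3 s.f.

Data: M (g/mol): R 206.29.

n(L) = 7.048 mol
n(R) = 1320 / 206.29 = 6.399 mol
n/ν for L = 7.048/4 = 1.762
n/ν for R = 6.399/3 = 2.133
Smallest n/ν is L → limiting reagent.
R consumed = (3/4) × 7.048 = 5.286 mol
R remaining = 6.399 − 5.286 = 1.113 mol
mass = 1.113 × 206.29 = 229.6 g

230 g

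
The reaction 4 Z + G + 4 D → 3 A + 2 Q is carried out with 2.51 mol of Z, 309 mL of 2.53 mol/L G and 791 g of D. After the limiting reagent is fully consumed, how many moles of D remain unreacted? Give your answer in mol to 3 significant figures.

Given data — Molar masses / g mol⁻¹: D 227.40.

0.968 mol

n(Z) = 2.510 mol
n(G) = 2.53 × 309.0/1000 = 0.7818 mol
n(D) = 791.0 / 227.40 = 3.478 mol
n/ν → Z: 0.6275, G: 0.7818, D: 0.8695; Z is limiting.
D consumed = (4/4) × 2.510 = 2.510 mol
D remaining = 3.478 − 2.510 = 0.9680 mol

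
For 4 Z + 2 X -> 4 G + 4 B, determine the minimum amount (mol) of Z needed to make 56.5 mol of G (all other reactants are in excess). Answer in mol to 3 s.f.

56.5 mol

n(G) = 56.50 mol
n(Z) = (4/4) × 56.50 = 56.50 mol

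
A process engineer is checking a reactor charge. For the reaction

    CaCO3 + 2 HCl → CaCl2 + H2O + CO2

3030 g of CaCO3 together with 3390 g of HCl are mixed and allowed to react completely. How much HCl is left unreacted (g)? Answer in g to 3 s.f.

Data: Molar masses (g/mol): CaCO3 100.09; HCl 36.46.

n(CaCO3) = 3030 / 100.09 = 30.27 mol
n(HCl) = 3390 / 36.46 = 92.98 mol
n/ν for CaCO3 = 30.27/1 = 30.27
n/ν for HCl = 92.98/2 = 46.49
Smallest n/ν is CaCO3 → limiting reagent.
HCl consumed = (2/1) × 30.27 = 60.54 mol
HCl remaining = 92.98 − 60.54 = 32.44 mol
mass = 32.44 × 36.46 = 1183 g

1180 g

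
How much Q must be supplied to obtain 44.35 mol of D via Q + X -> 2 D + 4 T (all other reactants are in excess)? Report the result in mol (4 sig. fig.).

n(D) = 44.35 mol
n(Q) = (1/2) × 44.35 = 22.18 mol

22.18 mol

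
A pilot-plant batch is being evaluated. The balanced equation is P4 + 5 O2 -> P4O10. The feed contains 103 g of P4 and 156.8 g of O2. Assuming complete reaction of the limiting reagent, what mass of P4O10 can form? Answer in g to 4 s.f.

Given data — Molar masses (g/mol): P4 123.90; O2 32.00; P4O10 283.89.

n(P4) = 103.0 / 123.90 = 0.8313 mol
n(O2) = 156.8 / 32.00 = 4.900 mol
n/ν for P4 = 0.8313/1 = 0.8313
n/ν for O2 = 4.900/5 = 0.9800
Smallest n/ν is P4 → limiting reagent.
n(P4O10) = (1/1) × 0.8313 = 0.8313 mol
mass = 0.8313 × 283.89 = 236.0 g

236.0 g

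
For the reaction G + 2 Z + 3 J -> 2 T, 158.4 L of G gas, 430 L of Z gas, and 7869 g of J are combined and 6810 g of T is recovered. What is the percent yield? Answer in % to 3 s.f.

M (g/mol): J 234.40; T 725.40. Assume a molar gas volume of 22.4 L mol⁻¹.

n(G) = 158.4 / 22.4 = 7.071 mol
n(Z) = 430.0 / 22.4 = 19.20 mol
n(J) = 7869 / 234.40 = 33.57 mol
n/ν for G = 7.071/1 = 7.071
n/ν for Z = 19.20/2 = 9.600
n/ν for J = 33.57/3 = 11.19
Smallest n/ν is G → limiting reagent.
theoretical n(T) = (2/1) × 7.071 = 14.14 mol → 10260 g
% yield = 6810 / 10260 × 100 = 66.37 %

66.4 %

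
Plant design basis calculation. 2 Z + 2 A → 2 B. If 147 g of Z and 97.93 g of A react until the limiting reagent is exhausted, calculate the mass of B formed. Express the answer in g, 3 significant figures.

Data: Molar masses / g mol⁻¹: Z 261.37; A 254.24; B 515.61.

n(Z) = 147.0 / 261.37 = 0.5624 mol
n(A) = 97.93 / 254.24 = 0.3852 mol
n/ν for Z = 0.5624/2 = 0.2812
n/ν for A = 0.3852/2 = 0.1926
Smallest n/ν is A → limiting reagent.
n(B) = (2/2) × 0.3852 = 0.3852 mol
mass = 0.3852 × 515.61 = 198.6 g

199 g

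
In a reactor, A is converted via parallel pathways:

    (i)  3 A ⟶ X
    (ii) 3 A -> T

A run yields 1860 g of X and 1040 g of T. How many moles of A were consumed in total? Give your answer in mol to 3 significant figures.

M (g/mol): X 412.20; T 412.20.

n(X) = 1860 / 412.20 = 4.512 mol
n(T) = 1040 / 412.20 = 2.523 mol
n(A) via (i) = (3/1)×4.512 = 13.54 mol
n(A) via (ii) = (3/1)×2.523 = 7.569 mol
total n(A) = 13.54 + 7.569 = 21.11 mol

21.1 mol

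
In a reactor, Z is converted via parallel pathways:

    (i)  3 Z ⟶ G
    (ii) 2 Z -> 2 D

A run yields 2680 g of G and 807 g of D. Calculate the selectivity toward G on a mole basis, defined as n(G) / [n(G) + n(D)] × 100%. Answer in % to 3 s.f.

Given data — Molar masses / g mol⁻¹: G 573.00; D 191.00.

52.5 %

n(G) = 2680 / 573.00 = 4.677 mol
n(D) = 807 / 191.00 = 4.225 mol
selectivity = 4.677/(4.677+4.225) × 100 = 52.54 %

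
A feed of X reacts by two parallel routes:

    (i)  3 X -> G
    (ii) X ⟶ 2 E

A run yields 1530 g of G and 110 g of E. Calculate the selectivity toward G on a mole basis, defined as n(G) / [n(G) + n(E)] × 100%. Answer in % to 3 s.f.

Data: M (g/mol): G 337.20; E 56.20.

69.9 %

n(G) = 1530 / 337.20 = 4.537 mol
n(E) = 110 / 56.20 = 1.957 mol
selectivity = 4.537/(4.537+1.957) × 100 = 69.86 %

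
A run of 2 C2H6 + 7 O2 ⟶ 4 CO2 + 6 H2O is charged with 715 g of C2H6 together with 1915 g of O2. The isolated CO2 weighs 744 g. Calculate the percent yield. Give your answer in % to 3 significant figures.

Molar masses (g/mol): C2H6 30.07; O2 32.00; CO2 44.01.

n(C2H6) = 715.0 / 30.07 = 23.78 mol
n(O2) = 1915 / 32.00 = 59.84 mol
n/ν for C2H6 = 23.78/2 = 11.89
n/ν for O2 = 59.84/7 = 8.549
Smallest n/ν is O2 → limiting reagent.
theoretical n(CO2) = (4/7) × 59.84 = 34.19 mol → 1505 g
% yield = 744 / 1505 × 100 = 49.44 %

49.4 %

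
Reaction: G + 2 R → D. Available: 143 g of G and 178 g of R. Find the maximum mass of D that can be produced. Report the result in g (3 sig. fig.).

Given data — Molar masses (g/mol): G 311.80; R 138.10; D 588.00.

270 g

n(G) = 143.0 / 311.80 = 0.4586 mol
n(R) = 178.0 / 138.10 = 1.289 mol
n/ν for G = 0.4586/1 = 0.4586
n/ν for R = 1.289/2 = 0.6445
Smallest n/ν is G → limiting reagent.
n(D) = (1/1) × 0.4586 = 0.4586 mol
mass = 0.4586 × 588.00 = 269.7 g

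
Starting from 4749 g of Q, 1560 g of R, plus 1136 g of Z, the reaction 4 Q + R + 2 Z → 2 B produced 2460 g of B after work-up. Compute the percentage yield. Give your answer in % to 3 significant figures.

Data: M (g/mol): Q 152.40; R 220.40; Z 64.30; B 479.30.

36.3 %

n(Q) = 4749 / 152.40 = 31.16 mol
n(R) = 1560 / 220.40 = 7.078 mol
n(Z) = 1136 / 64.30 = 17.67 mol
n/ν for Q = 31.16/4 = 7.790
n/ν for R = 7.078/1 = 7.078
n/ν for Z = 17.67/2 = 8.835
Smallest n/ν is R → limiting reagent.
theoretical n(B) = (2/1) × 7.078 = 14.16 mol → 6787 g
% yield = 2460 / 6787 × 100 = 36.25 %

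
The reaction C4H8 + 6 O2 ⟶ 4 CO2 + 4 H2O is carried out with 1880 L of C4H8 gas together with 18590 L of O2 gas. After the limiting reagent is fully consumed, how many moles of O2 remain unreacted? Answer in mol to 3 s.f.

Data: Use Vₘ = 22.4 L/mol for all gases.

326 mol

n(C4H8) = 1880 / 22.4 = 83.93 mol
n(O2) = 18590 / 22.4 = 829.9 mol
n/ν → C4H8: 83.93, O2: 138.3; C4H8 is limiting.
O2 consumed = (6/1) × 83.93 = 503.6 mol
O2 remaining = 829.9 − 503.6 = 326.3 mol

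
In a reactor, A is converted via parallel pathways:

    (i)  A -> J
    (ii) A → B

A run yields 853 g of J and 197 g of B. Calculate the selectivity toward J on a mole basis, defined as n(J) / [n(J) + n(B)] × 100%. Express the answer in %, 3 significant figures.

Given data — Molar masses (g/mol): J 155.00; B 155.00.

n(J) = 853 / 155.00 = 5.503 mol
n(B) = 197 / 155.00 = 1.271 mol
selectivity = 5.503/(5.503+1.271) × 100 = 81.24 %

81.2 %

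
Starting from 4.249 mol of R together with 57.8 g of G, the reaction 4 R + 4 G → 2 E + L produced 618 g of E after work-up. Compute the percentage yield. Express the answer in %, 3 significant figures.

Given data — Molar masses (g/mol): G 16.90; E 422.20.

85.6 %

n(R) = 4.249 mol
n(G) = 57.80 / 16.90 = 3.420 mol
n/ν → R: 1.062, G: 0.8550; G is limiting.
theoretical n(E) = (2/4) × 3.420 = 1.710 mol → 722.0 g
% yield = 618 / 722.0 × 100 = 85.60 %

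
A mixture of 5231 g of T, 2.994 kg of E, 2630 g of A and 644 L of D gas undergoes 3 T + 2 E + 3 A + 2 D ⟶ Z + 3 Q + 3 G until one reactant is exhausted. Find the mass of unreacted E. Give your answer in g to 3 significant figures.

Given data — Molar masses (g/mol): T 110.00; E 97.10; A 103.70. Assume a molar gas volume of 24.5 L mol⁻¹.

n(T) = 5231 / 110.00 = 47.55 mol
n(E) = 2.994×1000 / 97.10 = 30.83 mol
n(A) = 2630 / 103.70 = 25.36 mol
n(D) = 644.0 / 24.5 = 26.29 mol
n/ν → T: 15.85, E: 15.42, A: 8.453, D: 13.15; A is limiting.
E consumed = (2/3) × 25.36 = 16.91 mol
E remaining = 30.83 − 16.91 = 13.92 mol
mass = 13.92 × 97.10 = 1352 g

1350 g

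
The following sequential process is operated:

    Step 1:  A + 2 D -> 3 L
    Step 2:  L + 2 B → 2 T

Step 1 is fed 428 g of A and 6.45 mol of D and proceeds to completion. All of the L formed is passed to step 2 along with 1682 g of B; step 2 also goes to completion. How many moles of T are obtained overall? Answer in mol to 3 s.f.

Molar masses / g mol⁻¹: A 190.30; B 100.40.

Step 1:
n(A) = 428.0 / 190.30 = 2.249 mol
n(D) = 6.450 mol
n/ν for A = 2.249/1 = 2.249
n/ν for D = 6.450/2 = 3.225
Smallest n/ν is A → limiting reagent.
n(L) produced = (3/1) × 2.249 = 6.747 mol
Step 2:
n(L) available = 6.747 mol
n(B) = 1682 / 100.40 = 16.75 mol
n/ν for L = 6.747/1 = 6.747
n/ν for B = 16.75/2 = 8.375
Smallest n/ν is L → limiting reagent.
n(T) = (2/1) × 6.747 = 13.49 mol

13.5 mol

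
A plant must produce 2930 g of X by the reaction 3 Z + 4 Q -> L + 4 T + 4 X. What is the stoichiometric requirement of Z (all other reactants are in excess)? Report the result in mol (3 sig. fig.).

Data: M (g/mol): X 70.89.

n(X) = 2930 / 70.89 = 41.33 mol
n(Z) = (3/4) × 41.33 = 31.00 mol

31.0 mol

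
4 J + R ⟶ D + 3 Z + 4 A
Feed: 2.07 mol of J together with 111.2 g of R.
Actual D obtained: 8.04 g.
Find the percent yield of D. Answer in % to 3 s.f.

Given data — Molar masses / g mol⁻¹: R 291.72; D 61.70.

34.2 %

n(J) = 2.070 mol
n(R) = 111.2 / 291.72 = 0.3812 mol
n/ν for J = 2.070/4 = 0.5175
n/ν for R = 0.3812/1 = 0.3812
Smallest n/ν is R → limiting reagent.
theoretical n(D) = (1/1) × 0.3812 = 0.3812 mol → 23.52 g
% yield = 8.04 / 23.52 × 100 = 34.18 %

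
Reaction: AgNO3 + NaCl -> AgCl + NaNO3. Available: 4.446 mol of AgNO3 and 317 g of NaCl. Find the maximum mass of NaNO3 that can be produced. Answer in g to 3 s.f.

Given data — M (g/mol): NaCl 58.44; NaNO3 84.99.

n(AgNO3) = 4.446 mol
n(NaCl) = 317.0 / 58.44 = 5.424 mol
n/ν for AgNO3 = 4.446/1 = 4.446
n/ν for NaCl = 5.424/1 = 5.424
Smallest n/ν is AgNO3 → limiting reagent.
n(NaNO3) = (1/1) × 4.446 = 4.446 mol
mass = 4.446 × 84.99 = 377.9 g

378 g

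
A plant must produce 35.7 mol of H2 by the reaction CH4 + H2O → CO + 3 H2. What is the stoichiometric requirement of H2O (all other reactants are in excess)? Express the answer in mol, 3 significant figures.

n(H2) = 35.70 mol
n(H2O) = (1/3) × 35.70 = 11.90 mol

11.9 mol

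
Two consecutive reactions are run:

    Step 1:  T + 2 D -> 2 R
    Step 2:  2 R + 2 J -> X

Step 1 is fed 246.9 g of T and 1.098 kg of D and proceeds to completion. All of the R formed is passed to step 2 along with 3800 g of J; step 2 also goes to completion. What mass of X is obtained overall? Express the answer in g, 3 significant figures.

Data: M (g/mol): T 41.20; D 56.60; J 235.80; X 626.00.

3750 g

Step 1:
n(T) = 246.9 / 41.20 = 5.993 mol
n(D) = 1.098×1000 / 56.60 = 19.40 mol
n/ν for T = 5.993/1 = 5.993
n/ν for D = 19.40/2 = 9.700
Smallest n/ν is T → limiting reagent.
n(R) produced = (2/1) × 5.993 = 11.99 mol
Step 2:
n(R) available = 11.99 mol
n(J) = 3800 / 235.80 = 16.12 mol
n/ν for R = 11.99/2 = 5.995
n/ν for J = 16.12/2 = 8.060
Smallest n/ν is R → limiting reagent.
n(X) = (1/2) × 11.99 = 5.995 mol
mass = 5.995 × 626.00 = 3753 g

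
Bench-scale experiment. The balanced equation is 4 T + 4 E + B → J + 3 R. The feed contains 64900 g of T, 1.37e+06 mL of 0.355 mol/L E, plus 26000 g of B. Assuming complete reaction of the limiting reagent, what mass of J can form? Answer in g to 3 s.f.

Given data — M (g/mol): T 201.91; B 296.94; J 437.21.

35100 g

n(T) = 64900 / 201.91 = 321.4 mol
n(E) = 0.355 × 1.37e+06/1000 = 486.4 mol
n(B) = 26000 / 296.94 = 87.56 mol
n/ν for T = 321.4/4 = 80.35
n/ν for E = 486.4/4 = 121.6
n/ν for B = 87.56/1 = 87.56
Smallest n/ν is T → limiting reagent.
n(J) = (1/4) × 321.4 = 80.35 mol
mass = 80.35 × 437.21 = 35130 g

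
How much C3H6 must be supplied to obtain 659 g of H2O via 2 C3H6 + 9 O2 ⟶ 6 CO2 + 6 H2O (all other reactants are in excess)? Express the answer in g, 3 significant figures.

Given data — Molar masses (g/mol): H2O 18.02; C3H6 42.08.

n(H2O) = 659 / 18.02 = 36.57 mol
n(C3H6) = (2/6) × 36.57 = 12.19 mol
mass = 12.19 × 42.08 = 513.0 g

513 g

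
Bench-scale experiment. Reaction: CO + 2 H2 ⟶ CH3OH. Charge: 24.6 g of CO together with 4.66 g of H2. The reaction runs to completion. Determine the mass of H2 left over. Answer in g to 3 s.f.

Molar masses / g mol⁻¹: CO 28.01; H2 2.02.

1.11 g

n(CO) = 24.60 / 28.01 = 0.8783 mol
n(H2) = 4.660 / 2.02 = 2.307 mol
n/ν for CO = 0.8783/1 = 0.8783
n/ν for H2 = 2.307/2 = 1.154
Smallest n/ν is CO → limiting reagent.
H2 consumed = (2/1) × 0.8783 = 1.757 mol
H2 remaining = 2.307 − 1.757 = 0.5500 mol
mass = 0.5500 × 2.02 = 1.111 g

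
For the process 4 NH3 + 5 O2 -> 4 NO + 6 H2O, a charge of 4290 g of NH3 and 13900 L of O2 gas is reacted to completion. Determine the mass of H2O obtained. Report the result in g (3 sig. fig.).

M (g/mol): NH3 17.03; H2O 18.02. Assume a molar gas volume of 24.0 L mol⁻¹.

6810 g

n(NH3) = 4290 / 17.03 = 251.9 mol
n(O2) = 13900 / 24.0 = 579.2 mol
n/ν for NH3 = 251.9/4 = 62.98
n/ν for O2 = 579.2/5 = 115.8
Smallest n/ν is NH3 → limiting reagent.
n(H2O) = (6/4) × 251.9 = 377.9 mol
mass = 377.9 × 18.02 = 6810 g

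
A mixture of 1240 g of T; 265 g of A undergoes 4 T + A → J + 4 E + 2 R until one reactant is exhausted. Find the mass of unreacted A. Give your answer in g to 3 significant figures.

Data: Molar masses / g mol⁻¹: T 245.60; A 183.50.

n(T) = 1240 / 245.60 = 5.049 mol
n(A) = 265.0 / 183.50 = 1.444 mol
n/ν → T: 1.262, A: 1.444; T is limiting.
A consumed = (1/4) × 5.049 = 1.262 mol
A remaining = 1.444 − 1.262 = 0.1820 mol
mass = 0.1820 × 183.50 = 33.40 g

33.4 g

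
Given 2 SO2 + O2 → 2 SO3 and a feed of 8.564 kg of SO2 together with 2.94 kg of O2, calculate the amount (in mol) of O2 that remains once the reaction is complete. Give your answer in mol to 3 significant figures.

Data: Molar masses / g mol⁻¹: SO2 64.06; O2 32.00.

n(SO2) = 8.564×1000 / 64.06 = 133.7 mol
n(O2) = 2.940×1000 / 32.00 = 91.88 mol
n/ν → SO2: 66.85, O2: 91.88; SO2 is limiting.
O2 consumed = (1/2) × 133.7 = 66.85 mol
O2 remaining = 91.88 − 66.85 = 25.03 mol

25.0 mol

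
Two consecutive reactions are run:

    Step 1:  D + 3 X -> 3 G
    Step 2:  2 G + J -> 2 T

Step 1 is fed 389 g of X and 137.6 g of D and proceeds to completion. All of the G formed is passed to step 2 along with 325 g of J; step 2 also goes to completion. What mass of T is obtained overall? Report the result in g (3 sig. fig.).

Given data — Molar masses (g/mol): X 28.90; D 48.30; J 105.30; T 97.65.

Step 1:
n(X) = 389.0 / 28.90 = 13.46 mol
n(D) = 137.6 / 48.30 = 2.849 mol
n/ν for X = 13.46/3 = 4.487
n/ν for D = 2.849/1 = 2.849
Smallest n/ν is D → limiting reagent.
n(G) produced = (3/1) × 2.849 = 8.547 mol
Step 2:
n(G) available = 8.547 mol
n(J) = 325.0 / 105.30 = 3.086 mol
n/ν for G = 8.547/2 = 4.274
n/ν for J = 3.086/1 = 3.086
Smallest n/ν is J → limiting reagent.
n(T) = (2/1) × 3.086 = 6.172 mol
mass = 6.172 × 97.65 = 602.7 g

603 g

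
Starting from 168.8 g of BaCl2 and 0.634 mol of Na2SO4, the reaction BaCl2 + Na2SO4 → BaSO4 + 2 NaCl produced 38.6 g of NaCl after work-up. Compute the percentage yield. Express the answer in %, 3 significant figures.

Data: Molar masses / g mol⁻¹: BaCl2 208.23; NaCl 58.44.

52.1 %

n(BaCl2) = 168.8 / 208.23 = 0.8106 mol
n(Na2SO4) = 0.6340 mol
n/ν for BaCl2 = 0.8106/1 = 0.8106
n/ν for Na2SO4 = 0.6340/1 = 0.6340
Smallest n/ν is Na2SO4 → limiting reagent.
theoretical n(NaCl) = (2/1) × 0.6340 = 1.268 mol → 74.10 g
% yield = 38.6 / 74.10 × 100 = 52.09 %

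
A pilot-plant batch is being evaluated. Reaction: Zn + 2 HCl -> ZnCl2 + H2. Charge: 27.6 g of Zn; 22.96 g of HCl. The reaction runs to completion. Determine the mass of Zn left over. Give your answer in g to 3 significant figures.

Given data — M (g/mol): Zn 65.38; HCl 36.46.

n(Zn) = 27.60 / 65.38 = 0.4221 mol
n(HCl) = 22.96 / 36.46 = 0.6297 mol
n/ν for Zn = 0.4221/1 = 0.4221
n/ν for HCl = 0.6297/2 = 0.3149
Smallest n/ν is HCl → limiting reagent.
Zn consumed = (1/2) × 0.6297 = 0.3149 mol
Zn remaining = 0.4221 − 0.3149 = 0.1072 mol
mass = 0.1072 × 65.38 = 7.009 g

7.01 g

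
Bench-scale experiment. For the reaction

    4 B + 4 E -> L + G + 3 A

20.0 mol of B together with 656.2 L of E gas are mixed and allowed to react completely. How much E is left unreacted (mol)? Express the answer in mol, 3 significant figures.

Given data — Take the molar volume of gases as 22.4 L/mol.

n(B) = 20.00 mol
n(E) = 656.2 / 22.4 = 29.29 mol
n/ν for B = 20.00/4 = 5.000
n/ν for E = 29.29/4 = 7.323
Smallest n/ν is B → limiting reagent.
E consumed = (4/4) × 20.00 = 20.00 mol
E remaining = 29.29 − 20.00 = 9.290 mol

9.29 mol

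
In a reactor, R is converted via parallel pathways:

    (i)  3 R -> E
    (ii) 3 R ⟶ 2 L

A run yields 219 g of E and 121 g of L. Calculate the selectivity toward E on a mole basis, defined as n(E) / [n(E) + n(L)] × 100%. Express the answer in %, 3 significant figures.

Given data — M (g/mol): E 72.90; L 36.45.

47.5 %

n(E) = 219 / 72.90 = 3.004 mol
n(L) = 121 / 36.45 = 3.320 mol
selectivity = 3.004/(3.004+3.320) × 100 = 47.50 %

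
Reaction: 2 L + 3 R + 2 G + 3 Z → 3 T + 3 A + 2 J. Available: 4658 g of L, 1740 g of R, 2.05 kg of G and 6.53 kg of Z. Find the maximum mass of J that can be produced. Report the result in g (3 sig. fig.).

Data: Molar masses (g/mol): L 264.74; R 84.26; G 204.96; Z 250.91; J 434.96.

4350 g

n(L) = 4658 / 264.74 = 17.59 mol
n(R) = 1740 / 84.26 = 20.65 mol
n(G) = 2.050×1000 / 204.96 = 10.00 mol
n(Z) = 6.530×1000 / 250.91 = 26.03 mol
n/ν for L = 17.59/2 = 8.795
n/ν for R = 20.65/3 = 6.883
n/ν for G = 10.00/2 = 5.000
n/ν for Z = 26.03/3 = 8.677
Smallest n/ν is G → limiting reagent.
n(J) = (2/2) × 10.00 = 10.00 mol
mass = 10.00 × 434.96 = 4350 g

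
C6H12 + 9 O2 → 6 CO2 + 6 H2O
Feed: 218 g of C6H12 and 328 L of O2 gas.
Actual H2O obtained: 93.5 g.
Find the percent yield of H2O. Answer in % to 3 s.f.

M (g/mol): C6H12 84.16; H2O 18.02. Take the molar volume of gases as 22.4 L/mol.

53.2 %

n(C6H12) = 218.0 / 84.16 = 2.590 mol
n(O2) = 328.0 / 22.4 = 14.64 mol
n/ν for C6H12 = 2.590/1 = 2.590
n/ν for O2 = 14.64/9 = 1.627
Smallest n/ν is O2 → limiting reagent.
theoretical n(H2O) = (6/9) × 14.64 = 9.760 mol → 175.9 g
% yield = 93.5 / 175.9 × 100 = 53.16 %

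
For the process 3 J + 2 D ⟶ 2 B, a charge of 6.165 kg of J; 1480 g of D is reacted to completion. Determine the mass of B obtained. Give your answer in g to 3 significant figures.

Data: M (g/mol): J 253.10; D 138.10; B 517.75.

n(J) = 6.165×1000 / 253.10 = 24.36 mol
n(D) = 1480 / 138.10 = 10.72 mol
n/ν → J: 8.120, D: 5.360; D is limiting.
n(B) = (2/2) × 10.72 = 10.72 mol
mass = 10.72 × 517.75 = 5550 g

5550 g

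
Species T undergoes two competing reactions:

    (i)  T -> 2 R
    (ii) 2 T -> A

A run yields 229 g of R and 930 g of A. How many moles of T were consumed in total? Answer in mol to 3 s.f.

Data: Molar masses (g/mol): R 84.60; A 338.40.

n(R) = 229 / 84.60 = 2.707 mol
n(A) = 930 / 338.40 = 2.748 mol
n(T) via (i) = (1/2)×2.707 = 1.354 mol
n(T) via (ii) = (2/1)×2.748 = 5.496 mol
total n(T) = 1.354 + 5.496 = 6.850 mol

6.85 mol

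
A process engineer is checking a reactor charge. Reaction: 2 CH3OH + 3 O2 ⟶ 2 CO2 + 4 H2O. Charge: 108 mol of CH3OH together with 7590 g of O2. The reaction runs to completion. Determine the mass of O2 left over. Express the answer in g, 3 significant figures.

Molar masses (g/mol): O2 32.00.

2410 g

n(CH3OH) = 108.0 mol
n(O2) = 7590 / 32.00 = 237.2 mol
n/ν → CH3OH: 54.00, O2: 79.07; CH3OH is limiting.
O2 consumed = (3/2) × 108.0 = 162.0 mol
O2 remaining = 237.2 − 162.0 = 75.20 mol
mass = 75.20 × 32.00 = 2406 g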